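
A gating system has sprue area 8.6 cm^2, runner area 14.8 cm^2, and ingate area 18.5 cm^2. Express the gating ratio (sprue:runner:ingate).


Sprue:Runner:Ingate = 1 : 14.8/8.6 : 18.5/8.6 = 1:1.72:2.15

Answer: 1:1.72:2.15


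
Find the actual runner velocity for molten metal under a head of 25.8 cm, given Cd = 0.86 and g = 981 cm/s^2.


Formula: v = Cd * sqrt(2 * g * h)  (Torricelli with discharge coefficient)
2*g*h = 2 * 981 * 25.8 = 50619.6 cm^2/s^2
sqrt(50619.6) = 224.98800 cm/s
v = 0.86 * 224.98800 = 193.4897 cm/s

193.4897 cm/s


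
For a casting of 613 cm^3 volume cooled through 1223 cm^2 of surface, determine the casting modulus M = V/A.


Formula: Casting Modulus M = V / A
M = 613 cm^3 / 1223 cm^2 = 0.5012 cm

Answer: 0.5012 cm


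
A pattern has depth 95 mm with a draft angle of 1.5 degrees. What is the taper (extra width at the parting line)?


Formula: taper = depth * tan(draft_angle)
tan(1.5 deg) = 0.0261859
taper = 95 mm * 0.0261859 = 2.4877 mm


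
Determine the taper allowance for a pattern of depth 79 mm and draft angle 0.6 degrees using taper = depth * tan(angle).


Formula: taper = depth * tan(draft_angle)
tan(0.6 deg) = 0.0104724
taper = 79 mm * 0.0104724 = 0.8273 mm


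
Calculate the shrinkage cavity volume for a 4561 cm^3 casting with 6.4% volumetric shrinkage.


Formula: V_shrink = V_casting * shrinkage_pct / 100
V_shrink = 4561 cm^3 * 6.4 / 100 = 291.9040 cm^3


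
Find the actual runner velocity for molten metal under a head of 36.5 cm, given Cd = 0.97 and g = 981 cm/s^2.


Formula: v = Cd * sqrt(2 * g * h)  (Torricelli with discharge coefficient)
2*g*h = 2 * 981 * 36.5 = 71613.0 cm^2/s^2
sqrt(71613.0) = 267.60605 cm/s
v = 0.97 * 267.60605 = 259.5779 cm/s


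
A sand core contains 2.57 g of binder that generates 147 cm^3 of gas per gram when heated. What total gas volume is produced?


Formula: V_gas = W_binder * gas_evolution_rate
V = 2.57 g * 147 cm^3/g = 377.7900 cm^3

377.7900 cm^3


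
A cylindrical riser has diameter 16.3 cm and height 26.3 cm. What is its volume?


Formula: V = pi * (D/2)^2 * H  (cylinder volume)
Radius = D/2 = 16.3/2 = 8.15 cm
V = pi * 8.15^2 * 26.3 = 5488.0851 cm^3

5488.0851 cm^3


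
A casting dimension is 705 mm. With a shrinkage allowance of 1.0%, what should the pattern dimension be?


Formula: L_pattern = L_casting * (1 + shrinkage_rate/100)
Shrinkage factor = 1 + 1.0/100 = 1.01
L_pattern = 705 mm * 1.01 = 712.0500 mm

712.0500 mm


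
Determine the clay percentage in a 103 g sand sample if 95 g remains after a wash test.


Formula: Clay% = (W_total - W_washed) / W_total * 100
Clay mass = 103 - 95 = 8 g
Clay% = 8 / 103 * 100 = 7.7670%

Answer: 7.7670%


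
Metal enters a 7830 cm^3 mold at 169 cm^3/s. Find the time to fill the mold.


Formula: t_fill = V_mold / Q_flow
t = 7830 cm^3 / 169 cm^3/s = 46.3314 s

46.3314 s


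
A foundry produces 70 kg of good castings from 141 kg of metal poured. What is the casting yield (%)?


Formula: Casting Yield = (W_good / W_total) * 100
Yield = (70 kg / 141 kg) * 100 = 49.6454%

Answer: 49.6454%


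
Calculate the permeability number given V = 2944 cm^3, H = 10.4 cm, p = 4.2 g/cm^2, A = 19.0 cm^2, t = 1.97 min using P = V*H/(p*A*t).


Formula: Permeability Number P = (V * H) / (p * A * t)
Numerator: V * H = 2944 * 10.4 = 30617.6
Denominator: p * A * t = 4.2 * 19.0 * 1.97 = 157.206
P = 30617.6 / 157.206 = 194.7610

Final answer: 194.7610


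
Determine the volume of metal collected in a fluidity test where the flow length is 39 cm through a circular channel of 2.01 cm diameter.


Formula: V = pi * (d/2)^2 * L  (cylinder volume)
Radius = 2.01/2 = 1.005 cm
V = pi * 1.005^2 * 39 = 123.7504 cm^3

Final answer: 123.7504 cm^3


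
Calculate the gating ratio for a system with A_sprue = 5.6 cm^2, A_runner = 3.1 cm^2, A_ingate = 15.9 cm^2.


Sprue:Runner:Ingate = 1 : 3.1/5.6 : 15.9/5.6 = 1:0.55:2.84

Answer: 1:0.55:2.84


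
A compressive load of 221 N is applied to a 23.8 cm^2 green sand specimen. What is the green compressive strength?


Formula: Compressive Strength = Force / Area
Strength = 221 N / 23.8 cm^2 = 9.2857 N/cm^2


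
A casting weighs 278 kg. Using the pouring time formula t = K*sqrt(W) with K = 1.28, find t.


Formula: t = K * sqrt(W)
sqrt(W) = sqrt(278) = 16.67333
t = 1.28 * 16.67333 = 21.3419 s

Final answer: 21.3419 s


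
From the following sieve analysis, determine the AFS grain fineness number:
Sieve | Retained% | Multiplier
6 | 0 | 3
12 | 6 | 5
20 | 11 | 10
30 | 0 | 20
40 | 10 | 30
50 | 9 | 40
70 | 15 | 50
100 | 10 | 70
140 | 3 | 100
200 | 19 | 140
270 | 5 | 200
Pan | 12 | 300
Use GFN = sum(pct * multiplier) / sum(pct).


Formula: GFN = sum(pct * multiplier) / sum(pct)
sum(pct * multiplier) = 9810
sum(pct) = 100
GFN = 9810 / 100 = 98.10

Answer: 98.10


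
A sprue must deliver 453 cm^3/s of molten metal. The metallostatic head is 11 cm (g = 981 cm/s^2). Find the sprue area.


Formula: v = sqrt(2*g*h), A = Q/v
Velocity: v = sqrt(2 * 981 * 11) = sqrt(21582) = 146.9081 cm/s
Sprue area: A = Q / v = 453 / 146.9081 = 3.0836 cm^2


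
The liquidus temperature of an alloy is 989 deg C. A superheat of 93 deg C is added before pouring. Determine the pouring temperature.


Formula: T_pour = T_melt + Superheat
T_pour = 989 + 93 = 1082 deg C

Answer: 1082 deg C


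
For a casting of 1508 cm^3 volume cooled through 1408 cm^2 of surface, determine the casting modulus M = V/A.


Formula: Casting Modulus M = V / A
M = 1508 cm^3 / 1408 cm^2 = 1.0710 cm


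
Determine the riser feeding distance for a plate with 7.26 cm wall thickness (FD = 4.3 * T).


Formula: FD = 4.3 * T  (riser feeding-distance rule)
FD = 4.3 * 7.26 cm = 31.2180 cm

31.2180 cm


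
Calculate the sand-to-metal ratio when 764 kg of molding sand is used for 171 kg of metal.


Formula: Sand-to-Metal Ratio = W_sand / W_metal
Ratio = 764 kg / 171 kg = 4.4678


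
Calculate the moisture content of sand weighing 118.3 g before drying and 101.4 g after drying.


Formula: MC = (W_wet - W_dry) / W_wet * 100
Water mass = 118.3 - 101.4 = 16.9 g
MC = 16.9 / 118.3 * 100 = 14.2857%

14.2857%


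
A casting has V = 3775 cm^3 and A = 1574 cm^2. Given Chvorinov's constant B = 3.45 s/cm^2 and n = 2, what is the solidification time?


Formula: t_s = B * (V/A)^n  (Chvorinov's rule, n=2)
Modulus M = V/A = 3775/1574 = 2.398348 cm
M^2 = 2.398348^2 = 5.752073 cm^2
t_s = 3.45 * 5.752073 = 19.8447 s

Answer: 19.8447 s


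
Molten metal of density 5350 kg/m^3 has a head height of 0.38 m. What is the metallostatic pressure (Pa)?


Formula: P = rho * g * h
rho * g = 5350 * 9.81 = 52483.5 N/m^3
P = 52483.5 * 0.38 = 19943.7300 Pa

19943.7300 Pa


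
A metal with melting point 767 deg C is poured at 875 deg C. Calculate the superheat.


Formula: Superheat = T_pour - T_melt
Superheat = 875 - 767 = 108 deg C

Answer: 108 deg C


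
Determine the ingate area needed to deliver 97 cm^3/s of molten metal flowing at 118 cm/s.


Formula: A_ingate = Q / v  (continuity equation)
A = 97 cm^3/s / 118 cm/s = 0.8220 cm^2

Answer: 0.8220 cm^2


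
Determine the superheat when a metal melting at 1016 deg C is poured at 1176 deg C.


Formula: Superheat = T_pour - T_melt
Superheat = 1176 - 1016 = 160 deg C

160 deg C


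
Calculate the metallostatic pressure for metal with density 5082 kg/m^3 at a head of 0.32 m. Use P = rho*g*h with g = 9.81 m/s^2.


Formula: P = rho * g * h
rho * g = 5082 * 9.81 = 49854.42 N/m^3
P = 49854.42 * 0.32 = 15953.4144 Pa


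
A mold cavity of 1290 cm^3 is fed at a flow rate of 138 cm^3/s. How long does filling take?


Formula: t_fill = V_mold / Q_flow
t = 1290 cm^3 / 138 cm^3/s = 9.3478 s

9.3478 s


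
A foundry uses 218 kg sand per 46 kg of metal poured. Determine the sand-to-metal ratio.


Formula: Sand-to-Metal Ratio = W_sand / W_metal
Ratio = 218 kg / 46 kg = 4.7391


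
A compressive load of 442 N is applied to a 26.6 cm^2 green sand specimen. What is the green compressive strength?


Formula: Compressive Strength = Force / Area
Strength = 442 N / 26.6 cm^2 = 16.6165 N/cm^2

Answer: 16.6165 N/cm^2


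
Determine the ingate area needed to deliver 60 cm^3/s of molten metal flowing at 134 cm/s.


Formula: A_ingate = Q / v  (continuity equation)
A = 60 cm^3/s / 134 cm/s = 0.4478 cm^2


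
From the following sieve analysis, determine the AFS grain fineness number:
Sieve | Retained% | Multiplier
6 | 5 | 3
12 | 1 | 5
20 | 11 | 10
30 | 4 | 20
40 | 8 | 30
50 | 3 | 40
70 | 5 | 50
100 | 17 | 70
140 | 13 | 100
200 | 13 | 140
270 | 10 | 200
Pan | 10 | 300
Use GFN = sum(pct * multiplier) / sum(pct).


Formula: GFN = sum(pct * multiplier) / sum(pct)
sum(pct * multiplier) = 10130
sum(pct) = 100
GFN = 10130 / 100 = 101.30


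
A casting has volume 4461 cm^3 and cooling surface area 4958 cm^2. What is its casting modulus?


Formula: Casting Modulus M = V / A
M = 4461 cm^3 / 4958 cm^2 = 0.8998 cm

Answer: 0.8998 cm


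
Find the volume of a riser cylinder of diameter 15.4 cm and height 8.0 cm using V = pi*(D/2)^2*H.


Formula: V = pi * (D/2)^2 * H  (cylinder volume)
Radius = D/2 = 15.4/2 = 7.7 cm
V = pi * 7.7^2 * 8.0 = 1490.1202 cm^3

Answer: 1490.1202 cm^3


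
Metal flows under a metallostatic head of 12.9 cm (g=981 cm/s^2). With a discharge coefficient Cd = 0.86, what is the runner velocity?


Formula: v = Cd * sqrt(2 * g * h)  (Torricelli with discharge coefficient)
2*g*h = 2 * 981 * 12.9 = 25309.8 cm^2/s^2
sqrt(25309.8) = 159.09054 cm/s
v = 0.86 * 159.09054 = 136.8179 cm/s

Answer: 136.8179 cm/s


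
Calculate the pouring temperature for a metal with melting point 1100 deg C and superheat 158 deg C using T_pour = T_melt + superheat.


Formula: T_pour = T_melt + Superheat
T_pour = 1100 + 158 = 1258 deg C

Final answer: 1258 deg C


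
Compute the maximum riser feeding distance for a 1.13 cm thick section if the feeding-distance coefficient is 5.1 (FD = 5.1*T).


Formula: FD = 5.1 * T  (riser feeding-distance rule)
FD = 5.1 * 1.13 cm = 5.7630 cm

Answer: 5.7630 cm


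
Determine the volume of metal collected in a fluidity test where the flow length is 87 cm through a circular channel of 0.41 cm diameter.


Formula: V = pi * (d/2)^2 * L  (cylinder volume)
Radius = 0.41/2 = 0.205 cm
V = pi * 0.205^2 * 87 = 11.4862 cm^3

Answer: 11.4862 cm^3


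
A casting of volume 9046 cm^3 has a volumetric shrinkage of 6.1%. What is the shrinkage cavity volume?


Formula: V_shrink = V_casting * shrinkage_pct / 100
V_shrink = 9046 cm^3 * 6.1 / 100 = 551.8060 cm^3

Final answer: 551.8060 cm^3


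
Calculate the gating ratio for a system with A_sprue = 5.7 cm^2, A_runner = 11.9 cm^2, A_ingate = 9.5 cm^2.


Sprue:Runner:Ingate = 1 : 11.9/5.7 : 9.5/5.7 = 1:2.09:1.67

Answer: 1:2.09:1.67


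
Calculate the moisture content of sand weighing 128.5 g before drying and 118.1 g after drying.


Formula: MC = (W_wet - W_dry) / W_wet * 100
Water mass = 128.5 - 118.1 = 10.4 g
MC = 10.4 / 128.5 * 100 = 8.0934%

Answer: 8.0934%


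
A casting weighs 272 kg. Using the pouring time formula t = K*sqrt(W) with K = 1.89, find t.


Formula: t = K * sqrt(W)
sqrt(W) = sqrt(272) = 16.49242
t = 1.89 * 16.49242 = 31.1707 s

Final answer: 31.1707 s


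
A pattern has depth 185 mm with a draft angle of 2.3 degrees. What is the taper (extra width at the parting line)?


Formula: taper = depth * tan(draft_angle)
tan(2.3 deg) = 0.0401641
taper = 185 mm * 0.0401641 = 7.4304 mm

7.4304 mm


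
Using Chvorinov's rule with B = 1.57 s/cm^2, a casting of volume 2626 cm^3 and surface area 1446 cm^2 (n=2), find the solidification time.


Formula: t_s = B * (V/A)^n  (Chvorinov's rule, n=2)
Modulus M = V/A = 2626/1446 = 1.816044 cm
M^2 = 1.816044^2 = 3.298016 cm^2
t_s = 1.57 * 3.298016 = 5.1779 s

Final answer: 5.1779 s


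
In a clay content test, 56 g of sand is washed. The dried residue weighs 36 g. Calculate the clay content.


Formula: Clay% = (W_total - W_washed) / W_total * 100
Clay mass = 56 - 36 = 20 g
Clay% = 20 / 56 * 100 = 35.7143%

Final answer: 35.7143%


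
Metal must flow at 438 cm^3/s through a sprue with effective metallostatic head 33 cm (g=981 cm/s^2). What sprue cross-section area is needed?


Formula: v = sqrt(2*g*h), A = Q/v
Velocity: v = sqrt(2 * 981 * 33) = sqrt(64746) = 254.4524 cm/s
Sprue area: A = Q / v = 438 / 254.4524 = 1.7213 cm^2

Final answer: 1.7213 cm^2


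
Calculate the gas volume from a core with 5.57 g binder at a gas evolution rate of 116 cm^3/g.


Formula: V_gas = W_binder * gas_evolution_rate
V = 5.57 g * 116 cm^3/g = 646.1200 cm^3


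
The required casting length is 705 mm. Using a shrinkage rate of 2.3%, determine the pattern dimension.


Formula: L_pattern = L_casting * (1 + shrinkage_rate/100)
Shrinkage factor = 1 + 2.3/100 = 1.023
L_pattern = 705 mm * 1.023 = 721.2150 mm

Final answer: 721.2150 mm


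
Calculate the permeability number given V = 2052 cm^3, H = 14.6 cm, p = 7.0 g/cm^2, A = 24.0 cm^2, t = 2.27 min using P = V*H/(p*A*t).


Formula: Permeability Number P = (V * H) / (p * A * t)
Numerator: V * H = 2052 * 14.6 = 29959.2
Denominator: p * A * t = 7.0 * 24.0 * 2.27 = 381.36
P = 29959.2 / 381.36 = 78.5588

Answer: 78.5588


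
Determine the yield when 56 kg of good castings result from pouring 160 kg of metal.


Formula: Casting Yield = (W_good / W_total) * 100
Yield = (56 kg / 160 kg) * 100 = 35.0000%

Answer: 35.0000%


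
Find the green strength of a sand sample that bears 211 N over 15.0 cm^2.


Formula: Compressive Strength = Force / Area
Strength = 211 N / 15.0 cm^2 = 14.0667 N/cm^2

Answer: 14.0667 N/cm^2


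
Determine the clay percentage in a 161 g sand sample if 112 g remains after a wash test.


Formula: Clay% = (W_total - W_washed) / W_total * 100
Clay mass = 161 - 112 = 49 g
Clay% = 49 / 161 * 100 = 30.4348%

Final answer: 30.4348%


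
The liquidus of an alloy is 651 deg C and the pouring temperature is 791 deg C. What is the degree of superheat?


Formula: Superheat = T_pour - T_melt
Superheat = 791 - 651 = 140 deg C

Answer: 140 deg C


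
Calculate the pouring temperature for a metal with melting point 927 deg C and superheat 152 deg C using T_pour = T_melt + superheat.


Formula: T_pour = T_melt + Superheat
T_pour = 927 + 152 = 1079 deg C

Answer: 1079 deg C


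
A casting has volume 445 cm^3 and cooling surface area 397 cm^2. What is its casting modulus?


Formula: Casting Modulus M = V / A
M = 445 cm^3 / 397 cm^2 = 1.1209 cm

Final answer: 1.1209 cm


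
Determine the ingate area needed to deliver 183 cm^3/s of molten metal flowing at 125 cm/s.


Formula: A_ingate = Q / v  (continuity equation)
A = 183 cm^3/s / 125 cm/s = 1.4640 cm^2

Answer: 1.4640 cm^2


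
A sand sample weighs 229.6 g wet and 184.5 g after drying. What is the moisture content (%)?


Formula: MC = (W_wet - W_dry) / W_wet * 100
Water mass = 229.6 - 184.5 = 45.1 g
MC = 45.1 / 229.6 * 100 = 19.6429%

19.6429%


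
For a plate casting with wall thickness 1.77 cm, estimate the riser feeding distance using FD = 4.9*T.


Formula: FD = 4.9 * T  (riser feeding-distance rule)
FD = 4.9 * 1.77 cm = 8.6730 cm


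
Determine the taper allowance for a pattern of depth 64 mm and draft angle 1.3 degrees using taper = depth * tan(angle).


Formula: taper = depth * tan(draft_angle)
tan(1.3 deg) = 0.0226932
taper = 64 mm * 0.0226932 = 1.4524 mm

Final answer: 1.4524 mm


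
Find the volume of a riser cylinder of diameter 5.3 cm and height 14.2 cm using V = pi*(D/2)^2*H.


Formula: V = pi * (D/2)^2 * H  (cylinder volume)
Radius = D/2 = 5.3/2 = 2.65 cm
V = pi * 2.65^2 * 14.2 = 313.2780 cm^3

Answer: 313.2780 cm^3


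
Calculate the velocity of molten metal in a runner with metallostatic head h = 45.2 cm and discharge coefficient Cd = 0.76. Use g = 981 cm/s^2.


Formula: v = Cd * sqrt(2 * g * h)  (Torricelli with discharge coefficient)
2*g*h = 2 * 981 * 45.2 = 88682.4 cm^2/s^2
sqrt(88682.4) = 297.79590 cm/s
v = 0.76 * 297.79590 = 226.3249 cm/s

Final answer: 226.3249 cm/s


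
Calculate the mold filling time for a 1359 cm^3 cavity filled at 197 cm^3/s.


Formula: t_fill = V_mold / Q_flow
t = 1359 cm^3 / 197 cm^3/s = 6.8985 s

Answer: 6.8985 s


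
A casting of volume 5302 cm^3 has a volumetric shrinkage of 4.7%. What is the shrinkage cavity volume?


Formula: V_shrink = V_casting * shrinkage_pct / 100
V_shrink = 5302 cm^3 * 4.7 / 100 = 249.1940 cm^3


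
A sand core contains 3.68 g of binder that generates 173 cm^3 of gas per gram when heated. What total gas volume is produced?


Formula: V_gas = W_binder * gas_evolution_rate
V = 3.68 g * 173 cm^3/g = 636.6400 cm^3

Final answer: 636.6400 cm^3


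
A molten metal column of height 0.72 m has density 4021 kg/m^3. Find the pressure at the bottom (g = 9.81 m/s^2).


Formula: P = rho * g * h
rho * g = 4021 * 9.81 = 39446.01 N/m^3
P = 39446.01 * 0.72 = 28401.1272 Pa


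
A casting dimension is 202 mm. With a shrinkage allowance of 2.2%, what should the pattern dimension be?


Formula: L_pattern = L_casting * (1 + shrinkage_rate/100)
Shrinkage factor = 1 + 2.2/100 = 1.022
L_pattern = 202 mm * 1.022 = 206.4440 mm


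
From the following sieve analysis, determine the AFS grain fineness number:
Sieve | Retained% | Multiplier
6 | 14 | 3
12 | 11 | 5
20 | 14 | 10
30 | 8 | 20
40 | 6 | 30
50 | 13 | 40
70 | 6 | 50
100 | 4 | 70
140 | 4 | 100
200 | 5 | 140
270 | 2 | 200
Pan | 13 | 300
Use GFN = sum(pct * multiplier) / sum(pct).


Formula: GFN = sum(pct * multiplier) / sum(pct)
sum(pct * multiplier) = 7077
sum(pct) = 100
GFN = 7077 / 100 = 70.77


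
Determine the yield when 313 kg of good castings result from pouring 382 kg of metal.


Formula: Casting Yield = (W_good / W_total) * 100
Yield = (313 kg / 382 kg) * 100 = 81.9372%

Final answer: 81.9372%


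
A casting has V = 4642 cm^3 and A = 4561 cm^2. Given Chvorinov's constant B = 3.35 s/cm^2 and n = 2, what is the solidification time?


Formula: t_s = B * (V/A)^n  (Chvorinov's rule, n=2)
Modulus M = V/A = 4642/4561 = 1.017759 cm
M^2 = 1.017759^2 = 1.035833 cm^2
t_s = 3.35 * 1.035833 = 3.4700 s

Final answer: 3.4700 s


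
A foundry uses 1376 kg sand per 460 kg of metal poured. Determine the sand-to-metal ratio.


Formula: Sand-to-Metal Ratio = W_sand / W_metal
Ratio = 1376 kg / 460 kg = 2.9913

Answer: 2.9913


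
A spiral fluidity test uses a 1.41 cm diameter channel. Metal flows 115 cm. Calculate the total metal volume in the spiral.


Formula: V = pi * (d/2)^2 * L  (cylinder volume)
Radius = 1.41/2 = 0.705 cm
V = pi * 0.705^2 * 115 = 179.5668 cm^3


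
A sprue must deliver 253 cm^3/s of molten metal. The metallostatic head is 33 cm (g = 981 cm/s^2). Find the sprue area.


Formula: v = sqrt(2*g*h), A = Q/v
Velocity: v = sqrt(2 * 981 * 33) = sqrt(64746) = 254.4524 cm/s
Sprue area: A = Q / v = 253 / 254.4524 = 0.9943 cm^2

Answer: 0.9943 cm^2


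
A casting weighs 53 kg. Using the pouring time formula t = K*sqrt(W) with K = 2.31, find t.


Formula: t = K * sqrt(W)
sqrt(W) = sqrt(53) = 7.28011
t = 2.31 * 7.28011 = 16.8171 s

Answer: 16.8171 s


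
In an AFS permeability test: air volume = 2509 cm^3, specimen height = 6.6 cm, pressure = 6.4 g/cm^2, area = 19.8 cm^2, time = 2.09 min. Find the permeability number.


Formula: Permeability Number P = (V * H) / (p * A * t)
Numerator: V * H = 2509 * 6.6 = 16559.4
Denominator: p * A * t = 6.4 * 19.8 * 2.09 = 264.8448
P = 16559.4 / 264.8448 = 62.5249

Final answer: 62.5249


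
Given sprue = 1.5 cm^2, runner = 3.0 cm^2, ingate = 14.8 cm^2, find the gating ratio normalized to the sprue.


Sprue:Runner:Ingate = 1 : 3.0/1.5 : 14.8/1.5 = 1:2.00:9.87


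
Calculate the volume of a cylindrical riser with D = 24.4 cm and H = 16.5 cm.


Formula: V = pi * (D/2)^2 * H  (cylinder volume)
Radius = D/2 = 24.4/2 = 12.2 cm
V = pi * 12.2^2 * 16.5 = 7715.3117 cm^3


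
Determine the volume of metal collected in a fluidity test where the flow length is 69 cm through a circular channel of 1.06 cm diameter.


Formula: V = pi * (d/2)^2 * L  (cylinder volume)
Radius = 1.06/2 = 0.53 cm
V = pi * 0.53^2 * 69 = 60.8907 cm^3


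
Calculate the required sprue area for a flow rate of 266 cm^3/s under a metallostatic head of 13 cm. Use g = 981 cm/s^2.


Formula: v = sqrt(2*g*h), A = Q/v
Velocity: v = sqrt(2 * 981 * 13) = sqrt(25506) = 159.7060 cm/s
Sprue area: A = Q / v = 266 / 159.7060 = 1.6656 cm^2

Answer: 1.6656 cm^2


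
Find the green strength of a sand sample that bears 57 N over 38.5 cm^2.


Formula: Compressive Strength = Force / Area
Strength = 57 N / 38.5 cm^2 = 1.4805 N/cm^2

Answer: 1.4805 N/cm^2


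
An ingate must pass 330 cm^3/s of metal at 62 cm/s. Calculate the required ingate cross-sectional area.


Formula: A_ingate = Q / v  (continuity equation)
A = 330 cm^3/s / 62 cm/s = 5.3226 cm^2

Answer: 5.3226 cm^2


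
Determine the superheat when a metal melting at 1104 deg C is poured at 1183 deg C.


Formula: Superheat = T_pour - T_melt
Superheat = 1183 - 1104 = 79 deg C

Answer: 79 deg C


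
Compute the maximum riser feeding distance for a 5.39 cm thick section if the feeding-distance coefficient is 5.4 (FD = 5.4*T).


Formula: FD = 5.4 * T  (riser feeding-distance rule)
FD = 5.4 * 5.39 cm = 29.1060 cm

29.1060 cm


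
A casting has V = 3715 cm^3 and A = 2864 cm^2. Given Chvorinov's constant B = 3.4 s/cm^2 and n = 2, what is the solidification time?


Formula: t_s = B * (V/A)^n  (Chvorinov's rule, n=2)
Modulus M = V/A = 3715/2864 = 1.297137 cm
M^2 = 1.297137^2 = 1.682564 cm^2
t_s = 3.4 * 1.682564 = 5.7207 s

Final answer: 5.7207 s


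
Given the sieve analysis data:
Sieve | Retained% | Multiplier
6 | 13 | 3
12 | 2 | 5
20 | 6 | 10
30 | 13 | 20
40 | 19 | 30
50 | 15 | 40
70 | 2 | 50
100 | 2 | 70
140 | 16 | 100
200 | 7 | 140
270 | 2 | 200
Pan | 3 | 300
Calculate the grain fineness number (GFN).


Formula: GFN = sum(pct * multiplier) / sum(pct)
sum(pct * multiplier) = 5659
sum(pct) = 100
GFN = 5659 / 100 = 56.59

56.59


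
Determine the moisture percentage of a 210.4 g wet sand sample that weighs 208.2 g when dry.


Formula: MC = (W_wet - W_dry) / W_wet * 100
Water mass = 210.4 - 208.2 = 2.2 g
MC = 2.2 / 210.4 * 100 = 1.0456%

1.0456%


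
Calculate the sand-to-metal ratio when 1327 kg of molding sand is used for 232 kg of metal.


Formula: Sand-to-Metal Ratio = W_sand / W_metal
Ratio = 1327 kg / 232 kg = 5.7198


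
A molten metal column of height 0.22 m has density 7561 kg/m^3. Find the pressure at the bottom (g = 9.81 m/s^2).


Formula: P = rho * g * h
rho * g = 7561 * 9.81 = 74173.41 N/m^3
P = 74173.41 * 0.22 = 16318.1502 Pa


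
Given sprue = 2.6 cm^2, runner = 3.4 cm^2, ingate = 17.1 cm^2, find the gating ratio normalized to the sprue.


Sprue:Runner:Ingate = 1 : 3.4/2.6 : 17.1/2.6 = 1:1.31:6.58


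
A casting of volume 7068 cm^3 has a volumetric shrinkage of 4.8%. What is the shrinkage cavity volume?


Formula: V_shrink = V_casting * shrinkage_pct / 100
V_shrink = 7068 cm^3 * 4.8 / 100 = 339.2640 cm^3

Final answer: 339.2640 cm^3


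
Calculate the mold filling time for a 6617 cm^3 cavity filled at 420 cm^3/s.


Formula: t_fill = V_mold / Q_flow
t = 6617 cm^3 / 420 cm^3/s = 15.7548 s


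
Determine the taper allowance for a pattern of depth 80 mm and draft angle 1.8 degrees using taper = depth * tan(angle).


Formula: taper = depth * tan(draft_angle)
tan(1.8 deg) = 0.0314263
taper = 80 mm * 0.0314263 = 2.5141 mm

Answer: 2.5141 mm


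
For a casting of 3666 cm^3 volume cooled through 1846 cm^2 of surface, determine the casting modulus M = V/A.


Formula: Casting Modulus M = V / A
M = 3666 cm^3 / 1846 cm^2 = 1.9859 cm


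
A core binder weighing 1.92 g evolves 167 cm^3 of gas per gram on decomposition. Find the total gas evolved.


Formula: V_gas = W_binder * gas_evolution_rate
V = 1.92 g * 167 cm^3/g = 320.6400 cm^3


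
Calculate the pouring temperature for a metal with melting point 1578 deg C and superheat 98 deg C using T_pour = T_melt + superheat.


Formula: T_pour = T_melt + Superheat
T_pour = 1578 + 98 = 1676 deg C

Answer: 1676 deg C


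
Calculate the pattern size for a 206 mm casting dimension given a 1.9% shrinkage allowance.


Formula: L_pattern = L_casting * (1 + shrinkage_rate/100)
Shrinkage factor = 1 + 1.9/100 = 1.019
L_pattern = 206 mm * 1.019 = 209.9140 mm

Final answer: 209.9140 mm


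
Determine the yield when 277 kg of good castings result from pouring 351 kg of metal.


Formula: Casting Yield = (W_good / W_total) * 100
Yield = (277 kg / 351 kg) * 100 = 78.9174%

78.9174%


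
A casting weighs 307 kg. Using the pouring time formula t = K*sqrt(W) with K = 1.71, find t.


Formula: t = K * sqrt(W)
sqrt(W) = sqrt(307) = 17.52142
t = 1.71 * 17.52142 = 29.9616 s

Final answer: 29.9616 s


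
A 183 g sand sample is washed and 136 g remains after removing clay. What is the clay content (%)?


Formula: Clay% = (W_total - W_washed) / W_total * 100
Clay mass = 183 - 136 = 47 g
Clay% = 47 / 183 * 100 = 25.6831%

Answer: 25.6831%


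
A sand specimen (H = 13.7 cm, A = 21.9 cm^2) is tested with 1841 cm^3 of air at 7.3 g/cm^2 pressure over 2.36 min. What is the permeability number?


Formula: Permeability Number P = (V * H) / (p * A * t)
Numerator: V * H = 1841 * 13.7 = 25221.7
Denominator: p * A * t = 7.3 * 21.9 * 2.36 = 377.2932
P = 25221.7 / 377.2932 = 66.8491

Answer: 66.8491


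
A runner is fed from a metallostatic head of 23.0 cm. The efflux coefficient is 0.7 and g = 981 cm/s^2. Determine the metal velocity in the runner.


Formula: v = Cd * sqrt(2 * g * h)  (Torricelli with discharge coefficient)
2*g*h = 2 * 981 * 23.0 = 45126.0 cm^2/s^2
sqrt(45126.0) = 212.42881 cm/s
v = 0.7 * 212.42881 = 148.7002 cm/s

148.7002 cm/s


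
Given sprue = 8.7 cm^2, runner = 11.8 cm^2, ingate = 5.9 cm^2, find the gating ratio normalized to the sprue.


Sprue:Runner:Ingate = 1 : 11.8/8.7 : 5.9/8.7 = 1:1.36:0.68


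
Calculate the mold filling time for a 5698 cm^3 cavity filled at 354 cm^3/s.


Formula: t_fill = V_mold / Q_flow
t = 5698 cm^3 / 354 cm^3/s = 16.0960 s

16.0960 s


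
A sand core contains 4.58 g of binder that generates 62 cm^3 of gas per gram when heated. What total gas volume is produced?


Formula: V_gas = W_binder * gas_evolution_rate
V = 4.58 g * 62 cm^3/g = 283.9600 cm^3

283.9600 cm^3


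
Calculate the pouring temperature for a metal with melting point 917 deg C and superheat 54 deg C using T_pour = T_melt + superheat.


Formula: T_pour = T_melt + Superheat
T_pour = 917 + 54 = 971 deg C


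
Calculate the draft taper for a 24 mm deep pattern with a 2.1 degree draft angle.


Formula: taper = depth * tan(draft_angle)
tan(2.1 deg) = 0.0366683
taper = 24 mm * 0.0366683 = 0.8800 mm


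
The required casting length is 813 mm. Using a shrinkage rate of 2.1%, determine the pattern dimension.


Formula: L_pattern = L_casting * (1 + shrinkage_rate/100)
Shrinkage factor = 1 + 2.1/100 = 1.021
L_pattern = 813 mm * 1.021 = 830.0730 mm


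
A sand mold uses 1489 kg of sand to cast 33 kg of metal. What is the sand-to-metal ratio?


Formula: Sand-to-Metal Ratio = W_sand / W_metal
Ratio = 1489 kg / 33 kg = 45.1212

Final answer: 45.1212


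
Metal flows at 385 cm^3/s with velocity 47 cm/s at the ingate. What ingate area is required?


Formula: A_ingate = Q / v  (continuity equation)
A = 385 cm^3/s / 47 cm/s = 8.1915 cm^2

Final answer: 8.1915 cm^2


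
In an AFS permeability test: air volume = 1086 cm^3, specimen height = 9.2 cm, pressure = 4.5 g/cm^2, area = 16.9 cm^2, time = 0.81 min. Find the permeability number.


Formula: Permeability Number P = (V * H) / (p * A * t)
Numerator: V * H = 1086 * 9.2 = 9991.2
Denominator: p * A * t = 4.5 * 16.9 * 0.81 = 61.6005
P = 9991.2 / 61.6005 = 162.1935

Final answer: 162.1935


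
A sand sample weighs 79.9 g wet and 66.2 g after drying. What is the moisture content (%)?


Formula: MC = (W_wet - W_dry) / W_wet * 100
Water mass = 79.9 - 66.2 = 13.7 g
MC = 13.7 / 79.9 * 100 = 17.1464%

17.1464%


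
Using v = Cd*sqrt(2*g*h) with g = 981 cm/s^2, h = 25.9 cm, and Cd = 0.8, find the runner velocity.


Formula: v = Cd * sqrt(2 * g * h)  (Torricelli with discharge coefficient)
2*g*h = 2 * 981 * 25.9 = 50815.8 cm^2/s^2
sqrt(50815.8) = 225.42360 cm/s
v = 0.8 * 225.42360 = 180.3389 cm/s

180.3389 cm/s


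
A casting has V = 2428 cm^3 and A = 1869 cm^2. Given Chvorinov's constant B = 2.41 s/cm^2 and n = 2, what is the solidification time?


Formula: t_s = B * (V/A)^n  (Chvorinov's rule, n=2)
Modulus M = V/A = 2428/1869 = 1.299090 cm
M^2 = 1.299090^2 = 1.687635 cm^2
t_s = 2.41 * 1.687635 = 4.0672 s


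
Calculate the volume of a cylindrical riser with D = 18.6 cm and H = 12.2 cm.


Formula: V = pi * (D/2)^2 * H  (cylinder volume)
Radius = D/2 = 18.6/2 = 9.3 cm
V = pi * 9.3^2 * 12.2 = 3314.9395 cm^3

3314.9395 cm^3


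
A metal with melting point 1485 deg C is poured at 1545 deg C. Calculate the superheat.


Formula: Superheat = T_pour - T_melt
Superheat = 1545 - 1485 = 60 deg C

Answer: 60 deg C


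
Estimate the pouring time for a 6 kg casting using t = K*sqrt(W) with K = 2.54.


Formula: t = K * sqrt(W)
sqrt(W) = sqrt(6) = 2.44949
t = 2.54 * 2.44949 = 6.2217 s

6.2217 s


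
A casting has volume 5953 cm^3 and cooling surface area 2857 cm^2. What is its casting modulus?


Formula: Casting Modulus M = V / A
M = 5953 cm^3 / 2857 cm^2 = 2.0837 cm

2.0837 cm


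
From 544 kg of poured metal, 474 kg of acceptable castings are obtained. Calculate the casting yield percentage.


Formula: Casting Yield = (W_good / W_total) * 100
Yield = (474 kg / 544 kg) * 100 = 87.1324%

Answer: 87.1324%


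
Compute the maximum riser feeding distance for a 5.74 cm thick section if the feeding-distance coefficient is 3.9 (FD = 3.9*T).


Formula: FD = 3.9 * T  (riser feeding-distance rule)
FD = 3.9 * 5.74 cm = 22.3860 cm

22.3860 cm


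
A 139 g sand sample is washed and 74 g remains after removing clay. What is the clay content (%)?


Formula: Clay% = (W_total - W_washed) / W_total * 100
Clay mass = 139 - 74 = 65 g
Clay% = 65 / 139 * 100 = 46.7626%

Final answer: 46.7626%


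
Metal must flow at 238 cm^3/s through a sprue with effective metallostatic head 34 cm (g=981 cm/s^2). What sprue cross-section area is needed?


Formula: v = sqrt(2*g*h), A = Q/v
Velocity: v = sqrt(2 * 981 * 34) = sqrt(66708) = 258.2789 cm/s
Sprue area: A = Q / v = 238 / 258.2789 = 0.9215 cm^2

Final answer: 0.9215 cm^2


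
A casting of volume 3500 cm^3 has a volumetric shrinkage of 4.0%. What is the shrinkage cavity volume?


Formula: V_shrink = V_casting * shrinkage_pct / 100
V_shrink = 3500 cm^3 * 4.0 / 100 = 140.0000 cm^3


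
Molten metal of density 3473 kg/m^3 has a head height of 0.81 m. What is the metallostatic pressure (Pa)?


Formula: P = rho * g * h
rho * g = 3473 * 9.81 = 34070.13 N/m^3
P = 34070.13 * 0.81 = 27596.8053 Pa


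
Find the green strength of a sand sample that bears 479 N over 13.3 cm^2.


Formula: Compressive Strength = Force / Area
Strength = 479 N / 13.3 cm^2 = 36.0150 N/cm^2


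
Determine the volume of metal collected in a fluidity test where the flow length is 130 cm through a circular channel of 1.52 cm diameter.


Formula: V = pi * (d/2)^2 * L  (cylinder volume)
Radius = 1.52/2 = 0.76 cm
V = pi * 0.76^2 * 130 = 235.8959 cm^3


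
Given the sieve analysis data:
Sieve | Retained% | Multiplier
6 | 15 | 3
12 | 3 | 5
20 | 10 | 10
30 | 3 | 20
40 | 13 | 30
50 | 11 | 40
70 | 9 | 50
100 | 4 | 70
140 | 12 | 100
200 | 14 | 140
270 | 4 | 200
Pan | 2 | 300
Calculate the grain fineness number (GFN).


Formula: GFN = sum(pct * multiplier) / sum(pct)
sum(pct * multiplier) = 6340
sum(pct) = 100
GFN = 6340 / 100 = 63.40


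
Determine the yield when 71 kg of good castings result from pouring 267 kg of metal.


Formula: Casting Yield = (W_good / W_total) * 100
Yield = (71 kg / 267 kg) * 100 = 26.5918%

Answer: 26.5918%


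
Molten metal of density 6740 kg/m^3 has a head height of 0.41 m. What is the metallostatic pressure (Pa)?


Formula: P = rho * g * h
rho * g = 6740 * 9.81 = 66119.4 N/m^3
P = 66119.4 * 0.41 = 27108.9540 Pa


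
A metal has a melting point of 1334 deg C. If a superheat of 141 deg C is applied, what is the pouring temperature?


Formula: T_pour = T_melt + Superheat
T_pour = 1334 + 141 = 1475 deg C


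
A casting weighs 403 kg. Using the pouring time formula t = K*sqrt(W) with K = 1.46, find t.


Formula: t = K * sqrt(W)
sqrt(W) = sqrt(403) = 20.07486
t = 1.46 * 20.07486 = 29.3093 s

Final answer: 29.3093 s


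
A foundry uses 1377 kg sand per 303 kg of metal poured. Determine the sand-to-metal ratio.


Formula: Sand-to-Metal Ratio = W_sand / W_metal
Ratio = 1377 kg / 303 kg = 4.5446


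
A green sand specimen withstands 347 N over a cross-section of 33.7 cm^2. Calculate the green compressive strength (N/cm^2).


Formula: Compressive Strength = Force / Area
Strength = 347 N / 33.7 cm^2 = 10.2967 N/cm^2

10.2967 N/cm^2


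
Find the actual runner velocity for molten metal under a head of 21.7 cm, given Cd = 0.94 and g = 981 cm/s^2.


Formula: v = Cd * sqrt(2 * g * h)  (Torricelli with discharge coefficient)
2*g*h = 2 * 981 * 21.7 = 42575.4 cm^2/s^2
sqrt(42575.4) = 206.33807 cm/s
v = 0.94 * 206.33807 = 193.9578 cm/s

193.9578 cm/s


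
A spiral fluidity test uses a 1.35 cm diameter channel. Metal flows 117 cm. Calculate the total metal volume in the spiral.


Formula: V = pi * (d/2)^2 * L  (cylinder volume)
Radius = 1.35/2 = 0.675 cm
V = pi * 0.675^2 * 117 = 167.4724 cm^3


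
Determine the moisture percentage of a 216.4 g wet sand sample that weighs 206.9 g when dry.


Formula: MC = (W_wet - W_dry) / W_wet * 100
Water mass = 216.4 - 206.9 = 9.5 g
MC = 9.5 / 216.4 * 100 = 4.3900%

Final answer: 4.3900%


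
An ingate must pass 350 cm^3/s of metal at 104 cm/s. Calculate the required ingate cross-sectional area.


Formula: A_ingate = Q / v  (continuity equation)
A = 350 cm^3/s / 104 cm/s = 3.3654 cm^2

Final answer: 3.3654 cm^2


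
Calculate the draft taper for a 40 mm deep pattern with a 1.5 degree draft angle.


Formula: taper = depth * tan(draft_angle)
tan(1.5 deg) = 0.0261859
taper = 40 mm * 0.0261859 = 1.0474 mm

1.0474 mm


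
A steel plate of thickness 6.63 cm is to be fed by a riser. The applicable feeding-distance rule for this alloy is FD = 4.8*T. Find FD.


Formula: FD = 4.8 * T  (riser feeding-distance rule)
FD = 4.8 * 6.63 cm = 31.8240 cm

31.8240 cm


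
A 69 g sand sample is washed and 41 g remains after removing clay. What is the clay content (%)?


Formula: Clay% = (W_total - W_washed) / W_total * 100
Clay mass = 69 - 41 = 28 g
Clay% = 28 / 69 * 100 = 40.5797%

Final answer: 40.5797%


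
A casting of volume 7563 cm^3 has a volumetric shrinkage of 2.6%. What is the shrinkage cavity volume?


Formula: V_shrink = V_casting * shrinkage_pct / 100
V_shrink = 7563 cm^3 * 2.6 / 100 = 196.6380 cm^3

196.6380 cm^3


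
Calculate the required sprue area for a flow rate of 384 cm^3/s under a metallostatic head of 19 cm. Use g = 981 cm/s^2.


Formula: v = sqrt(2*g*h), A = Q/v
Velocity: v = sqrt(2 * 981 * 19) = sqrt(37278) = 193.0751 cm/s
Sprue area: A = Q / v = 384 / 193.0751 = 1.9889 cm^2


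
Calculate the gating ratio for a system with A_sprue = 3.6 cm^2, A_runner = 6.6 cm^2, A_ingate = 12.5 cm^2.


Sprue:Runner:Ingate = 1 : 6.6/3.6 : 12.5/3.6 = 1:1.83:3.47

1:1.83:3.47


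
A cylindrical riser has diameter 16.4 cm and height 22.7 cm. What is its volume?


Formula: V = pi * (D/2)^2 * H  (cylinder volume)
Radius = D/2 = 16.4/2 = 8.2 cm
V = pi * 8.2^2 * 22.7 = 4795.1637 cm^3

Final answer: 4795.1637 cm^3


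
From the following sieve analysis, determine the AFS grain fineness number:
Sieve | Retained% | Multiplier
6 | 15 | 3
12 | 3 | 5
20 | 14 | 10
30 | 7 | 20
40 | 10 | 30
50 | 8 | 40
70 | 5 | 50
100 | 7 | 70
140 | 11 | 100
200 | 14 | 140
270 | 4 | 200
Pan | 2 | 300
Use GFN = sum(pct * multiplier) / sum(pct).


Formula: GFN = sum(pct * multiplier) / sum(pct)
sum(pct * multiplier) = 6160
sum(pct) = 100
GFN = 6160 / 100 = 61.60

Answer: 61.60


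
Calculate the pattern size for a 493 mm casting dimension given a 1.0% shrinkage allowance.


Formula: L_pattern = L_casting * (1 + shrinkage_rate/100)
Shrinkage factor = 1 + 1.0/100 = 1.01
L_pattern = 493 mm * 1.01 = 497.9300 mm

Answer: 497.9300 mm


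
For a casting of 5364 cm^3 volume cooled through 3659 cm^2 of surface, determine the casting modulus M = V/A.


Formula: Casting Modulus M = V / A
M = 5364 cm^3 / 3659 cm^2 = 1.4660 cm

Final answer: 1.4660 cm


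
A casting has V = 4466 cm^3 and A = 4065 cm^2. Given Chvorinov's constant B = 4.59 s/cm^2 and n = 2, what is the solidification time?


Formula: t_s = B * (V/A)^n  (Chvorinov's rule, n=2)
Modulus M = V/A = 4466/4065 = 1.098647 cm
M^2 = 1.098647^2 = 1.207025 cm^2
t_s = 4.59 * 1.207025 = 5.5402 s

Final answer: 5.5402 s


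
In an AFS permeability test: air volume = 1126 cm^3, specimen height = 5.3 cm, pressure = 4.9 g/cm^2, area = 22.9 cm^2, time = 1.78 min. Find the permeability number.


Formula: Permeability Number P = (V * H) / (p * A * t)
Numerator: V * H = 1126 * 5.3 = 5967.8
Denominator: p * A * t = 4.9 * 22.9 * 1.78 = 199.7338
P = 5967.8 / 199.7338 = 29.8788

29.8788


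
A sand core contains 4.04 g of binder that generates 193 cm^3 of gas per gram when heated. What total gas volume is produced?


Formula: V_gas = W_binder * gas_evolution_rate
V = 4.04 g * 193 cm^3/g = 779.7200 cm^3

Final answer: 779.7200 cm^3


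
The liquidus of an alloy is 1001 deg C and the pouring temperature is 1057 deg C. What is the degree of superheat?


Formula: Superheat = T_pour - T_melt
Superheat = 1057 - 1001 = 56 deg C

56 deg C


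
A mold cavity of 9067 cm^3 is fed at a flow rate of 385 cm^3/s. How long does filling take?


Formula: t_fill = V_mold / Q_flow
t = 9067 cm^3 / 385 cm^3/s = 23.5506 s


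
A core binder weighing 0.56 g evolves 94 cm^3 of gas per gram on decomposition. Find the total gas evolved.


Formula: V_gas = W_binder * gas_evolution_rate
V = 0.56 g * 94 cm^3/g = 52.6400 cm^3

52.6400 cm^3


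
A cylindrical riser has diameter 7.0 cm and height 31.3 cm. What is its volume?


Formula: V = pi * (D/2)^2 * H  (cylinder volume)
Radius = D/2 = 7.0/2 = 3.5 cm
V = pi * 3.5^2 * 31.3 = 1204.5652 cm^3

Final answer: 1204.5652 cm^3


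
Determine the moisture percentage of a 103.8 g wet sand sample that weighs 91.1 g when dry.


Formula: MC = (W_wet - W_dry) / W_wet * 100
Water mass = 103.8 - 91.1 = 12.7 g
MC = 12.7 / 103.8 * 100 = 12.2351%

12.2351%


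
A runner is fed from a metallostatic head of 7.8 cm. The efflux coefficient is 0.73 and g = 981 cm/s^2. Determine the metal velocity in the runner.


Formula: v = Cd * sqrt(2 * g * h)  (Torricelli with discharge coefficient)
2*g*h = 2 * 981 * 7.8 = 15303.6 cm^2/s^2
sqrt(15303.6) = 123.70772 cm/s
v = 0.73 * 123.70772 = 90.3066 cm/s

Final answer: 90.3066 cm/s


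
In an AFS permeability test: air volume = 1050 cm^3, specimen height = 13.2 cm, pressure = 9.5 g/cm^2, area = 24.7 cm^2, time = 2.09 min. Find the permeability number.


Formula: Permeability Number P = (V * H) / (p * A * t)
Numerator: V * H = 1050 * 13.2 = 13860.0
Denominator: p * A * t = 9.5 * 24.7 * 2.09 = 490.4185
P = 13860.0 / 490.4185 = 28.2616

Answer: 28.2616


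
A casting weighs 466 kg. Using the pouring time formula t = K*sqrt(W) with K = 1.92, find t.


Formula: t = K * sqrt(W)
sqrt(W) = sqrt(466) = 21.58703
t = 1.92 * 21.58703 = 41.4471 s

41.4471 s
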